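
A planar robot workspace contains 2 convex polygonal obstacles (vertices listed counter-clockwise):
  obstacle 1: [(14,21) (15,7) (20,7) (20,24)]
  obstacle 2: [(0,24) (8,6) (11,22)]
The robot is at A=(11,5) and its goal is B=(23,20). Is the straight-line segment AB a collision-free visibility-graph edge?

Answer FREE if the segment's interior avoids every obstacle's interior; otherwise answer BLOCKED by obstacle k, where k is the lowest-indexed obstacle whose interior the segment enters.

Obstacle 1 [(14,21) (15,7) (20,7) (20,24)]:
  edge (14,21)–(15,7): crosses AB
  edge (15,7)–(20,7): clear
  edge (20,7)–(20,24): crosses AB
  edge (20,24)–(14,21): clear
  → BLOCKED
Obstacle 2 [(0,24) (8,6) (11,22)]:
  edge (0,24)–(8,6): clear
  edge (8,6)–(11,22): clear
  edge (11,22)–(0,24): clear
  midpoint (17,25/2) outside
  → clear

BLOCKED by obstacle 1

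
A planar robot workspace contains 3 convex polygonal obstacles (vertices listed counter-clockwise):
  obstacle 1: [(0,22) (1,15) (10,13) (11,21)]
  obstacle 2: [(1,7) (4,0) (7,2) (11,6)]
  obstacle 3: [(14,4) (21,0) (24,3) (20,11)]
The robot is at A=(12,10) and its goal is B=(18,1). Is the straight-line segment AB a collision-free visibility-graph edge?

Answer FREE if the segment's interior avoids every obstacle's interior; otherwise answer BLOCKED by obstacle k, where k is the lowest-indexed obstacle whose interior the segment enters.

BLOCKED by obstacle 3

Obstacle 1 [(0,22) (1,15) (10,13) (11,21)]:
  edge (0,22)–(1,15): clear
  edge (1,15)–(10,13): clear
  edge (10,13)–(11,21): clear
  edge (11,21)–(0,22): clear
  midpoint (15,11/2) outside
  → clear
Obstacle 2 [(1,7) (4,0) (7,2) (11,6)]:
  edge (1,7)–(4,0): clear
  edge (4,0)–(7,2): clear
  edge (7,2)–(11,6): clear
  edge (11,6)–(1,7): clear
  midpoint (15,11/2) outside
  → clear
Obstacle 3 [(14,4) (21,0) (24,3) (20,11)]:
  edge (14,4)–(21,0): crosses AB
  edge (21,0)–(24,3): clear
  edge (24,3)–(20,11): clear
  edge (20,11)–(14,4): crosses AB
  → BLOCKED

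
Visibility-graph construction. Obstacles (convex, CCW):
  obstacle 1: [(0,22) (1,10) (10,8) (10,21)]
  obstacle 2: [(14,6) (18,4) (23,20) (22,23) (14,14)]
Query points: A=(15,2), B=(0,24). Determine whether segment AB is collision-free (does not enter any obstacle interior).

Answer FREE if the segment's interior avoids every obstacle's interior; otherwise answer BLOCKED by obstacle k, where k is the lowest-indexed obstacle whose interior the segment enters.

BLOCKED by obstacle 1

Obstacle 1 [(0,22) (1,10) (10,8) (10,21)]:
  edge (0,22)–(1,10): clear
  edge (1,10)–(10,8): clear
  edge (10,8)–(10,21): crosses AB
  edge (10,21)–(0,22): crosses AB
  → BLOCKED
Obstacle 2 [(14,6) (18,4) (23,20) (22,23) (14,14)]:
  edge (14,6)–(18,4): clear
  edge (18,4)–(23,20): clear
  edge (23,20)–(22,23): clear
  edge (22,23)–(14,14): clear
  edge (14,14)–(14,6): clear
  midpoint (15/2,13) outside
  → clear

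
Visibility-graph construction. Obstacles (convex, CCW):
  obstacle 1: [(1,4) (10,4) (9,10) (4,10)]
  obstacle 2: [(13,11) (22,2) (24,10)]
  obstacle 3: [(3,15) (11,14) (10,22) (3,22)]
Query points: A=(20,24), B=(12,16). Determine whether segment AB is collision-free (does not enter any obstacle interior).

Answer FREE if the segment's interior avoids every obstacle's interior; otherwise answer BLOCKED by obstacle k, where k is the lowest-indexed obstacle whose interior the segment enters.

Obstacle 1 [(1,4) (10,4) (9,10) (4,10)]:
  edge (1,4)–(10,4): clear
  edge (10,4)–(9,10): clear
  edge (9,10)–(4,10): clear
  edge (4,10)–(1,4): clear
  midpoint (16,20) outside
  → clear
Obstacle 2 [(13,11) (22,2) (24,10)]:
  edge (13,11)–(22,2): clear
  edge (22,2)–(24,10): clear
  edge (24,10)–(13,11): clear
  midpoint (16,20) outside
  → clear
Obstacle 3 [(3,15) (11,14) (10,22) (3,22)]:
  edge (3,15)–(11,14): clear
  edge (11,14)–(10,22): clear
  edge (10,22)–(3,22): clear
  edge (3,22)–(3,15): clear
  midpoint (16,20) outside
  → clear

FREE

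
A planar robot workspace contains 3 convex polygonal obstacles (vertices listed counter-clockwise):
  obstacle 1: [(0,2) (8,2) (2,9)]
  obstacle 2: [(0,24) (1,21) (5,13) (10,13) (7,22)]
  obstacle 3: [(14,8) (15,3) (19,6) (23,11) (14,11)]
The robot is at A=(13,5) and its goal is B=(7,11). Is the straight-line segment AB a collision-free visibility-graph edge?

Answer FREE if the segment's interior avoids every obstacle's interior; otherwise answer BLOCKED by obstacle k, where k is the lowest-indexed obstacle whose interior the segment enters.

Obstacle 1 [(0,2) (8,2) (2,9)]:
  edge (0,2)–(8,2): clear
  edge (8,2)–(2,9): clear
  edge (2,9)–(0,2): clear
  midpoint (10,8) outside
  → clear
Obstacle 2 [(0,24) (1,21) (5,13) (10,13) (7,22)]:
  edge (0,24)–(1,21): clear
  edge (1,21)–(5,13): clear
  edge (5,13)–(10,13): clear
  edge (10,13)–(7,22): clear
  edge (7,22)–(0,24): clear
  midpoint (10,8) outside
  → clear
Obstacle 3 [(14,8) (15,3) (19,6) (23,11) (14,11)]:
  edge (14,8)–(15,3): clear
  edge (15,3)–(19,6): clear
  edge (19,6)–(23,11): clear
  edge (23,11)–(14,11): clear
  edge (14,11)–(14,8): clear
  midpoint (10,8) outside
  → clear

FREE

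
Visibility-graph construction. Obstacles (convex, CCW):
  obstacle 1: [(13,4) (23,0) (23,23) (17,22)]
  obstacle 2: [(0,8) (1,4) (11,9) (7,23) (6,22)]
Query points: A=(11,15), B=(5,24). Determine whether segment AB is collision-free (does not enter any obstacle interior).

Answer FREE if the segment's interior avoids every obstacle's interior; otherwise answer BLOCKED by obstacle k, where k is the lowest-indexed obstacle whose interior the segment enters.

Obstacle 1 [(13,4) (23,0) (23,23) (17,22)]:
  edge (13,4)–(23,0): clear
  edge (23,0)–(23,23): clear
  edge (23,23)–(17,22): clear
  edge (17,22)–(13,4): clear
  midpoint (8,39/2) outside
  → clear
Obstacle 2 [(0,8) (1,4) (11,9) (7,23) (6,22)]:
  edge (0,8)–(1,4): clear
  edge (1,4)–(11,9): clear
  edge (11,9)–(7,23): crosses AB
  edge (7,23)–(6,22): crosses AB
  edge (6,22)–(0,8): clear
  → BLOCKED

BLOCKED by obstacle 2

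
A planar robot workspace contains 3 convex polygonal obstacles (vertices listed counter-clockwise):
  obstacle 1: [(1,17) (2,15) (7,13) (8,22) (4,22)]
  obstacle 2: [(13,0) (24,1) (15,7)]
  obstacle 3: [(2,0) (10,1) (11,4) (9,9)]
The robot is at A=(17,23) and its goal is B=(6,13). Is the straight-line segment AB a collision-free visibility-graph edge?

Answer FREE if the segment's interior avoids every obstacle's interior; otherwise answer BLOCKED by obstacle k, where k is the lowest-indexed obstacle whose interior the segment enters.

BLOCKED by obstacle 1

Obstacle 1 [(1,17) (2,15) (7,13) (8,22) (4,22)]:
  edge (1,17)–(2,15): clear
  edge (2,15)–(7,13): crosses AB
  edge (7,13)–(8,22): crosses AB
  edge (8,22)–(4,22): clear
  edge (4,22)–(1,17): clear
  → BLOCKED
Obstacle 2 [(13,0) (24,1) (15,7)]:
  edge (13,0)–(24,1): clear
  edge (24,1)–(15,7): clear
  edge (15,7)–(13,0): clear
  midpoint (23/2,18) outside
  → clear
Obstacle 3 [(2,0) (10,1) (11,4) (9,9)]:
  edge (2,0)–(10,1): clear
  edge (10,1)–(11,4): clear
  edge (11,4)–(9,9): clear
  edge (9,9)–(2,0): clear
  midpoint (23/2,18) outside
  → clear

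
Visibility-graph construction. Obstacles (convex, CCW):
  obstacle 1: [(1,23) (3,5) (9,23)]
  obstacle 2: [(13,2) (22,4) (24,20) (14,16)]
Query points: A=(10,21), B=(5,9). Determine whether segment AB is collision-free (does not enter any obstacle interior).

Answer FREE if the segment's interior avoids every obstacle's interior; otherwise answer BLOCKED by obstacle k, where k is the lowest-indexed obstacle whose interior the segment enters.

FREE

Obstacle 1 [(1,23) (3,5) (9,23)]:
  edge (1,23)–(3,5): clear
  edge (3,5)–(9,23): clear
  edge (9,23)–(1,23): clear
  midpoint (15/2,15) outside
  → clear
Obstacle 2 [(13,2) (22,4) (24,20) (14,16)]:
  edge (13,2)–(22,4): clear
  edge (22,4)–(24,20): clear
  edge (24,20)–(14,16): clear
  edge (14,16)–(13,2): clear
  midpoint (15/2,15) outside
  → clear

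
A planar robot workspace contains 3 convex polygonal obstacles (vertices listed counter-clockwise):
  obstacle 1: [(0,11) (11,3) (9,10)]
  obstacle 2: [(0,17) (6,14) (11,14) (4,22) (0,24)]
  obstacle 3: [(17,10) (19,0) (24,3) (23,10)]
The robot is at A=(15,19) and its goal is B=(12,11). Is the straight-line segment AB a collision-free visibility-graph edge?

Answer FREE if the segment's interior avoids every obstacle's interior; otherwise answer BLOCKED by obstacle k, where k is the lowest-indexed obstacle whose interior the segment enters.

FREE

Obstacle 1 [(0,11) (11,3) (9,10)]:
  edge (0,11)–(11,3): clear
  edge (11,3)–(9,10): clear
  edge (9,10)–(0,11): clear
  midpoint (27/2,15) outside
  → clear
Obstacle 2 [(0,17) (6,14) (11,14) (4,22) (0,24)]:
  edge (0,17)–(6,14): clear
  edge (6,14)–(11,14): clear
  edge (11,14)–(4,22): clear
  edge (4,22)–(0,24): clear
  edge (0,24)–(0,17): clear
  midpoint (27/2,15) outside
  → clear
Obstacle 3 [(17,10) (19,0) (24,3) (23,10)]:
  edge (17,10)–(19,0): clear
  edge (19,0)–(24,3): clear
  edge (24,3)–(23,10): clear
  edge (23,10)–(17,10): clear
  midpoint (27/2,15) outside
  → clear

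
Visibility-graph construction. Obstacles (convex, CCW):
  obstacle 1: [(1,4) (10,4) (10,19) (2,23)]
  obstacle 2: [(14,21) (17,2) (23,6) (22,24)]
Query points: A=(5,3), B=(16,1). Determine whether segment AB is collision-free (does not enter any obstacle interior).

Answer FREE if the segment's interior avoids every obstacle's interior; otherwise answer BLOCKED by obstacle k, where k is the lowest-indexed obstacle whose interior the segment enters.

FREE

Obstacle 1 [(1,4) (10,4) (10,19) (2,23)]:
  edge (1,4)–(10,4): clear
  edge (10,4)–(10,19): clear
  edge (10,19)–(2,23): clear
  edge (2,23)–(1,4): clear
  midpoint (21/2,2) outside
  → clear
Obstacle 2 [(14,21) (17,2) (23,6) (22,24)]:
  edge (14,21)–(17,2): clear
  edge (17,2)–(23,6): clear
  edge (23,6)–(22,24): clear
  edge (22,24)–(14,21): clear
  midpoint (21/2,2) outside
  → clear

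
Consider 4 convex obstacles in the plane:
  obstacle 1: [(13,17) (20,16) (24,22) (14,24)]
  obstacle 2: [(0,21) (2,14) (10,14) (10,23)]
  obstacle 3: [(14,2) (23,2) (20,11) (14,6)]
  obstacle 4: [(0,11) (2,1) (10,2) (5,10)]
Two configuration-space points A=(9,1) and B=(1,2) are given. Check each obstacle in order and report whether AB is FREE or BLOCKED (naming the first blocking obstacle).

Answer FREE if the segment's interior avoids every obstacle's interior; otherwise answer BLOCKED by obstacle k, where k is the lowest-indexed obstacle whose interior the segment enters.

Obstacle 1 [(13,17) (20,16) (24,22) (14,24)]:
  edge (13,17)–(20,16): clear
  edge (20,16)–(24,22): clear
  edge (24,22)–(14,24): clear
  edge (14,24)–(13,17): clear
  midpoint (5,3/2) outside
  → clear
Obstacle 2 [(0,21) (2,14) (10,14) (10,23)]:
  edge (0,21)–(2,14): clear
  edge (2,14)–(10,14): clear
  edge (10,14)–(10,23): clear
  edge (10,23)–(0,21): clear
  midpoint (5,3/2) outside
  → clear
Obstacle 3 [(14,2) (23,2) (20,11) (14,6)]:
  edge (14,2)–(23,2): clear
  edge (23,2)–(20,11): clear
  edge (20,11)–(14,6): clear
  edge (14,6)–(14,2): clear
  midpoint (5,3/2) outside
  → clear
Obstacle 4 [(0,11) (2,1) (10,2) (5,10)]:
  edge (0,11)–(2,1): crosses AB
  edge (2,1)–(10,2): crosses AB
  edge (10,2)–(5,10): clear
  edge (5,10)–(0,11): clear
  → BLOCKED

BLOCKED by obstacle 4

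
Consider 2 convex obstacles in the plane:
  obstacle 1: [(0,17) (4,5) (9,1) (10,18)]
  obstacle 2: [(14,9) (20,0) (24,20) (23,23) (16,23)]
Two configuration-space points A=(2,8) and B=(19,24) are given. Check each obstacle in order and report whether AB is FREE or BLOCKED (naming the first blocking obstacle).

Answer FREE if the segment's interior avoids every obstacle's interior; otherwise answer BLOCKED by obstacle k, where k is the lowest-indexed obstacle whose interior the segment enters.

Obstacle 1 [(0,17) (4,5) (9,1) (10,18)]:
  edge (0,17)–(4,5): crosses AB
  edge (4,5)–(9,1): clear
  edge (9,1)–(10,18): crosses AB
  edge (10,18)–(0,17): clear
  → BLOCKED
Obstacle 2 [(14,9) (20,0) (24,20) (23,23) (16,23)]:
  edge (14,9)–(20,0): clear
  edge (20,0)–(24,20): clear
  edge (24,20)–(23,23): clear
  edge (23,23)–(16,23): crosses AB
  edge (16,23)–(14,9): crosses AB
  → BLOCKED

BLOCKED by obstacle 1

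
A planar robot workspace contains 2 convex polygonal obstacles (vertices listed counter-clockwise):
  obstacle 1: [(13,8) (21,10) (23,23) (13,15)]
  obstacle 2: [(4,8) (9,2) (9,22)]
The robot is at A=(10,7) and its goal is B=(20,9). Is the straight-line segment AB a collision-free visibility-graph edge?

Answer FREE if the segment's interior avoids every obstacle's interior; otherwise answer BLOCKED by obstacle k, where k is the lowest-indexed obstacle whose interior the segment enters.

FREE

Obstacle 1 [(13,8) (21,10) (23,23) (13,15)]:
  edge (13,8)–(21,10): clear
  edge (21,10)–(23,23): clear
  edge (23,23)–(13,15): clear
  edge (13,15)–(13,8): clear
  midpoint (15,8) outside
  → clear
Obstacle 2 [(4,8) (9,2) (9,22)]:
  edge (4,8)–(9,2): clear
  edge (9,2)–(9,22): clear
  edge (9,22)–(4,8): clear
  midpoint (15,8) outside
  → clear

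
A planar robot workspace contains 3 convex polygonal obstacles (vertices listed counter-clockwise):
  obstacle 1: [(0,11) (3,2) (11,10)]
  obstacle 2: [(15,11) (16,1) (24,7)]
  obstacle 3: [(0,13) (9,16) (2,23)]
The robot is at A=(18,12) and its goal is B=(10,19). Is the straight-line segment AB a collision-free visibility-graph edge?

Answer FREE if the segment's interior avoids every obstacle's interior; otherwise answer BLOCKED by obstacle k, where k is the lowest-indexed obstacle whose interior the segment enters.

Obstacle 1 [(0,11) (3,2) (11,10)]:
  edge (0,11)–(3,2): clear
  edge (3,2)–(11,10): clear
  edge (11,10)–(0,11): clear
  midpoint (14,31/2) outside
  → clear
Obstacle 2 [(15,11) (16,1) (24,7)]:
  edge (15,11)–(16,1): clear
  edge (16,1)–(24,7): clear
  edge (24,7)–(15,11): clear
  midpoint (14,31/2) outside
  → clear
Obstacle 3 [(0,13) (9,16) (2,23)]:
  edge (0,13)–(9,16): clear
  edge (9,16)–(2,23): clear
  edge (2,23)–(0,13): clear
  midpoint (14,31/2) outside
  → clear

FREE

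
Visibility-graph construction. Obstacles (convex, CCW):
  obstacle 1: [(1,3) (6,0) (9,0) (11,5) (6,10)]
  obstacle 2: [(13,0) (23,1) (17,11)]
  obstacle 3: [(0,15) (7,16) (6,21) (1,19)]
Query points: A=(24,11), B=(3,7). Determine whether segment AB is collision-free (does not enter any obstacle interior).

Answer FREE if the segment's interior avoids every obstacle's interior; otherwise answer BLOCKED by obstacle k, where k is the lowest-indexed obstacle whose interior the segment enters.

BLOCKED by obstacle 1

Obstacle 1 [(1,3) (6,0) (9,0) (11,5) (6,10)]:
  edge (1,3)–(6,0): clear
  edge (6,0)–(9,0): clear
  edge (9,0)–(11,5): clear
  edge (11,5)–(6,10): crosses AB
  edge (6,10)–(1,3): crosses AB
  → BLOCKED
Obstacle 2 [(13,0) (23,1) (17,11)]:
  edge (13,0)–(23,1): clear
  edge (23,1)–(17,11): crosses AB
  edge (17,11)–(13,0): crosses AB
  → BLOCKED
Obstacle 3 [(0,15) (7,16) (6,21) (1,19)]:
  edge (0,15)–(7,16): clear
  edge (7,16)–(6,21): clear
  edge (6,21)–(1,19): clear
  edge (1,19)–(0,15): clear
  midpoint (27/2,9) outside
  → clear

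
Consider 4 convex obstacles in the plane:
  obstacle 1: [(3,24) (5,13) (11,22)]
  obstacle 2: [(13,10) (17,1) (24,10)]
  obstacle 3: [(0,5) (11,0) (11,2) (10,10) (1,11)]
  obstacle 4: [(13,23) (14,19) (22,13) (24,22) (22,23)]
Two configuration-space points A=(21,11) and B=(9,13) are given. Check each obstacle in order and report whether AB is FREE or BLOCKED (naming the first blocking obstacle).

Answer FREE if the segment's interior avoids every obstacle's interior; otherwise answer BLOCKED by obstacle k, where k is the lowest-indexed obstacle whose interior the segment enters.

FREE

Obstacle 1 [(3,24) (5,13) (11,22)]:
  edge (3,24)–(5,13): clear
  edge (5,13)–(11,22): clear
  edge (11,22)–(3,24): clear
  midpoint (15,12) outside
  → clear
Obstacle 2 [(13,10) (17,1) (24,10)]:
  edge (13,10)–(17,1): clear
  edge (17,1)–(24,10): clear
  edge (24,10)–(13,10): clear
  midpoint (15,12) outside
  → clear
Obstacle 3 [(0,5) (11,0) (11,2) (10,10) (1,11)]:
  edge (0,5)–(11,0): clear
  edge (11,0)–(11,2): clear
  edge (11,2)–(10,10): clear
  edge (10,10)–(1,11): clear
  edge (1,11)–(0,5): clear
  midpoint (15,12) outside
  → clear
Obstacle 4 [(13,23) (14,19) (22,13) (24,22) (22,23)]:
  edge (13,23)–(14,19): clear
  edge (14,19)–(22,13): clear
  edge (22,13)–(24,22): clear
  edge (24,22)–(22,23): clear
  edge (22,23)–(13,23): clear
  midpoint (15,12) outside
  → clear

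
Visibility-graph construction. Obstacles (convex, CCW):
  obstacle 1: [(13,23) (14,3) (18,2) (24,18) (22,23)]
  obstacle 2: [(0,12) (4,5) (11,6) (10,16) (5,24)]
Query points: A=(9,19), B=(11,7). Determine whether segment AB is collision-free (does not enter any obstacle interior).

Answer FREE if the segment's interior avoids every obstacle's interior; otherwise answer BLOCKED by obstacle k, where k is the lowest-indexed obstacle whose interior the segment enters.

Obstacle 1 [(13,23) (14,3) (18,2) (24,18) (22,23)]:
  edge (13,23)–(14,3): clear
  edge (14,3)–(18,2): clear
  edge (18,2)–(24,18): clear
  edge (24,18)–(22,23): clear
  edge (22,23)–(13,23): clear
  midpoint (10,13) outside
  → clear
Obstacle 2 [(0,12) (4,5) (11,6) (10,16) (5,24)]:
  edge (0,12)–(4,5): clear
  edge (4,5)–(11,6): clear
  edge (11,6)–(10,16): crosses AB
  edge (10,16)–(5,24): crosses AB
  edge (5,24)–(0,12): clear
  → BLOCKED

BLOCKED by obstacle 2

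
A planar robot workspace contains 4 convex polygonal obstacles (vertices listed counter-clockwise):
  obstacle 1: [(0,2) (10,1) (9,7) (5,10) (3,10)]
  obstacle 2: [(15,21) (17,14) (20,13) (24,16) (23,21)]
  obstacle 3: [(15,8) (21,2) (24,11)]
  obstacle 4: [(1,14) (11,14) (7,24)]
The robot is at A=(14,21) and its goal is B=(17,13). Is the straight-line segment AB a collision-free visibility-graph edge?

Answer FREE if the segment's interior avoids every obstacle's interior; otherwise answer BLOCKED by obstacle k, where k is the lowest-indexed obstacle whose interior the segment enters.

FREE

Obstacle 1 [(0,2) (10,1) (9,7) (5,10) (3,10)]:
  edge (0,2)–(10,1): clear
  edge (10,1)–(9,7): clear
  edge (9,7)–(5,10): clear
  edge (5,10)–(3,10): clear
  edge (3,10)–(0,2): clear
  midpoint (31/2,17) outside
  → clear
Obstacle 2 [(15,21) (17,14) (20,13) (24,16) (23,21)]:
  edge (15,21)–(17,14): clear
  edge (17,14)–(20,13): clear
  edge (20,13)–(24,16): clear
  edge (24,16)–(23,21): clear
  edge (23,21)–(15,21): clear
  midpoint (31/2,17) outside
  → clear
Obstacle 3 [(15,8) (21,2) (24,11)]:
  edge (15,8)–(21,2): clear
  edge (21,2)–(24,11): clear
  edge (24,11)–(15,8): clear
  midpoint (31/2,17) outside
  → clear
Obstacle 4 [(1,14) (11,14) (7,24)]:
  edge (1,14)–(11,14): clear
  edge (11,14)–(7,24): clear
  edge (7,24)–(1,14): clear
  midpoint (31/2,17) outside
  → clear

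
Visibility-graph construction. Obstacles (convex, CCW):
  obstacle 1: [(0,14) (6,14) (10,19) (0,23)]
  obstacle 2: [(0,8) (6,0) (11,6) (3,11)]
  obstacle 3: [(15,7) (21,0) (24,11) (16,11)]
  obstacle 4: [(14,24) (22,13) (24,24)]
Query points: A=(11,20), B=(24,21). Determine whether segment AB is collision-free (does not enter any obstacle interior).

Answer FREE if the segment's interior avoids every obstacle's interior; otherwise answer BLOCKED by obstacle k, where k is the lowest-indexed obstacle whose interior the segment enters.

Obstacle 1 [(0,14) (6,14) (10,19) (0,23)]:
  edge (0,14)–(6,14): clear
  edge (6,14)–(10,19): clear
  edge (10,19)–(0,23): clear
  edge (0,23)–(0,14): clear
  midpoint (35/2,41/2) outside
  → clear
Obstacle 2 [(0,8) (6,0) (11,6) (3,11)]:
  edge (0,8)–(6,0): clear
  edge (6,0)–(11,6): clear
  edge (11,6)–(3,11): clear
  edge (3,11)–(0,8): clear
  midpoint (35/2,41/2) outside
  → clear
Obstacle 3 [(15,7) (21,0) (24,11) (16,11)]:
  edge (15,7)–(21,0): clear
  edge (21,0)–(24,11): clear
  edge (24,11)–(16,11): clear
  edge (16,11)–(15,7): clear
  midpoint (35/2,41/2) outside
  → clear
Obstacle 4 [(14,24) (22,13) (24,24)]:
  edge (14,24)–(22,13): crosses AB
  edge (22,13)–(24,24): crosses AB
  edge (24,24)–(14,24): clear
  → BLOCKED

BLOCKED by obstacle 4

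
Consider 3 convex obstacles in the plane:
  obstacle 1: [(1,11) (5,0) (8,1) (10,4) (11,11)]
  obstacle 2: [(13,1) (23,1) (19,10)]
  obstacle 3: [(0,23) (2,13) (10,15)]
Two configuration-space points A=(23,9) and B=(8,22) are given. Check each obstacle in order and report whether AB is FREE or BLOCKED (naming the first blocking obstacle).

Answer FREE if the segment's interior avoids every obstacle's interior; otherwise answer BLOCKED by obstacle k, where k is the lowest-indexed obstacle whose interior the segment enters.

Obstacle 1 [(1,11) (5,0) (8,1) (10,4) (11,11)]:
  edge (1,11)–(5,0): clear
  edge (5,0)–(8,1): clear
  edge (8,1)–(10,4): clear
  edge (10,4)–(11,11): clear
  edge (11,11)–(1,11): clear
  midpoint (31/2,31/2) outside
  → clear
Obstacle 2 [(13,1) (23,1) (19,10)]:
  edge (13,1)–(23,1): clear
  edge (23,1)–(19,10): clear
  edge (19,10)–(13,1): clear
  midpoint (31/2,31/2) outside
  → clear
Obstacle 3 [(0,23) (2,13) (10,15)]:
  edge (0,23)–(2,13): clear
  edge (2,13)–(10,15): clear
  edge (10,15)–(0,23): clear
  midpoint (31/2,31/2) outside
  → clear

FREE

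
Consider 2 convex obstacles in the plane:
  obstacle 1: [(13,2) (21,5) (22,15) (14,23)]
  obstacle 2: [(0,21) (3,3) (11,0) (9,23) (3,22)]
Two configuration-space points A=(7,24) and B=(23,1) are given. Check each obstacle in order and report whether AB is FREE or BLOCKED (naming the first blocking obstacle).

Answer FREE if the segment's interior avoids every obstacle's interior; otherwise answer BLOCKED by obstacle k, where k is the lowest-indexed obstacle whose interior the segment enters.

Obstacle 1 [(13,2) (21,5) (22,15) (14,23)]:
  edge (13,2)–(21,5): crosses AB
  edge (21,5)–(22,15): clear
  edge (22,15)–(14,23): clear
  edge (14,23)–(13,2): crosses AB
  → BLOCKED
Obstacle 2 [(0,21) (3,3) (11,0) (9,23) (3,22)]:
  edge (0,21)–(3,3): clear
  edge (3,3)–(11,0): clear
  edge (11,0)–(9,23): crosses AB
  edge (9,23)–(3,22): crosses AB
  edge (3,22)–(0,21): clear
  → BLOCKED

BLOCKED by obstacle 1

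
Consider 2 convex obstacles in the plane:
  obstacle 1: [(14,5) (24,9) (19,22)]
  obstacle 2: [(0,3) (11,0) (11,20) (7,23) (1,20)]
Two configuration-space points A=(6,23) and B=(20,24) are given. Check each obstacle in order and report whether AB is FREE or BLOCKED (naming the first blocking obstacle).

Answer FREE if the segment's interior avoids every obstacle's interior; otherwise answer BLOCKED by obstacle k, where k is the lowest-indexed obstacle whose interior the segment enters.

FREE

Obstacle 1 [(14,5) (24,9) (19,22)]:
  edge (14,5)–(24,9): clear
  edge (24,9)–(19,22): clear
  edge (19,22)–(14,5): clear
  midpoint (13,47/2) outside
  → clear
Obstacle 2 [(0,3) (11,0) (11,20) (7,23) (1,20)]:
  edge (0,3)–(11,0): clear
  edge (11,0)–(11,20): clear
  edge (11,20)–(7,23): clear
  edge (7,23)–(1,20): clear
  edge (1,20)–(0,3): clear
  midpoint (13,47/2) outside
  → clear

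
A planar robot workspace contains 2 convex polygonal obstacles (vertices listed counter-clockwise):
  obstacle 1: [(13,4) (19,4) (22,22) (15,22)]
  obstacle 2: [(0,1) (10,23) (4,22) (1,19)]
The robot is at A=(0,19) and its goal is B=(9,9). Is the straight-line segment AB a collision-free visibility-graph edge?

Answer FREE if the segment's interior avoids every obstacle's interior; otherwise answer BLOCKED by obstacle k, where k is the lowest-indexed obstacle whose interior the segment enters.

Obstacle 1 [(13,4) (19,4) (22,22) (15,22)]:
  edge (13,4)–(19,4): clear
  edge (19,4)–(22,22): clear
  edge (22,22)–(15,22): clear
  edge (15,22)–(13,4): clear
  midpoint (9/2,14) outside
  → clear
Obstacle 2 [(0,1) (10,23) (4,22) (1,19)]:
  edge (0,1)–(10,23): crosses AB
  edge (10,23)–(4,22): clear
  edge (4,22)–(1,19): clear
  edge (1,19)–(0,1): crosses AB
  → BLOCKED

BLOCKED by obstacle 2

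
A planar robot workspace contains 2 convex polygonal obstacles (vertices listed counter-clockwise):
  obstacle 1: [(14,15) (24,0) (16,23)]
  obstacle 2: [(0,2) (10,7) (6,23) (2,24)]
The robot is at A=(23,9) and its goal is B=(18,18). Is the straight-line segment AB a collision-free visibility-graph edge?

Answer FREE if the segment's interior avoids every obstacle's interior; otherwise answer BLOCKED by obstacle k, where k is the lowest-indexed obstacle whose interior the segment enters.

Obstacle 1 [(14,15) (24,0) (16,23)]:
  edge (14,15)–(24,0): clear
  edge (24,0)–(16,23): clear
  edge (16,23)–(14,15): clear
  midpoint (41/2,27/2) outside
  → clear
Obstacle 2 [(0,2) (10,7) (6,23) (2,24)]:
  edge (0,2)–(10,7): clear
  edge (10,7)–(6,23): clear
  edge (6,23)–(2,24): clear
  edge (2,24)–(0,2): clear
  midpoint (41/2,27/2) outside
  → clear

FREE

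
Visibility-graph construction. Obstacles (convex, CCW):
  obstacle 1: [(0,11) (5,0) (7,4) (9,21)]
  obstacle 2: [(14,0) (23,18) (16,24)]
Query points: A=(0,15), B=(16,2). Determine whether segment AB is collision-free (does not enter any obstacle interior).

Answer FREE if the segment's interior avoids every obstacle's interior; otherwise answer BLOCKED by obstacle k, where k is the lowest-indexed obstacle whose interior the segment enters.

BLOCKED by obstacle 1

Obstacle 1 [(0,11) (5,0) (7,4) (9,21)]:
  edge (0,11)–(5,0): clear
  edge (5,0)–(7,4): clear
  edge (7,4)–(9,21): crosses AB
  edge (9,21)–(0,11): crosses AB
  → BLOCKED
Obstacle 2 [(14,0) (23,18) (16,24)]:
  edge (14,0)–(23,18): crosses AB
  edge (23,18)–(16,24): clear
  edge (16,24)–(14,0): crosses AB
  → BLOCKED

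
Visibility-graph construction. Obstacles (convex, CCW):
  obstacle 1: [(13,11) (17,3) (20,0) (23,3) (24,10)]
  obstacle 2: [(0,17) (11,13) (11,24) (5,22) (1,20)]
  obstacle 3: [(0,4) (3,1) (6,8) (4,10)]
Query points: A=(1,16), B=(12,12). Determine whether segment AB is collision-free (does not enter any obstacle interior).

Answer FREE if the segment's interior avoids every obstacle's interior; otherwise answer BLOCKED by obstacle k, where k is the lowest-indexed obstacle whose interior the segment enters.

Obstacle 1 [(13,11) (17,3) (20,0) (23,3) (24,10)]:
  edge (13,11)–(17,3): clear
  edge (17,3)–(20,0): clear
  edge (20,0)–(23,3): clear
  edge (23,3)–(24,10): clear
  edge (24,10)–(13,11): clear
  midpoint (13/2,14) outside
  → clear
Obstacle 2 [(0,17) (11,13) (11,24) (5,22) (1,20)]:
  edge (0,17)–(11,13): clear
  edge (11,13)–(11,24): clear
  edge (11,24)–(5,22): clear
  edge (5,22)–(1,20): clear
  edge (1,20)–(0,17): clear
  midpoint (13/2,14) outside
  → clear
Obstacle 3 [(0,4) (3,1) (6,8) (4,10)]:
  edge (0,4)–(3,1): clear
  edge (3,1)–(6,8): clear
  edge (6,8)–(4,10): clear
  edge (4,10)–(0,4): clear
  midpoint (13/2,14) outside
  → clear

FREE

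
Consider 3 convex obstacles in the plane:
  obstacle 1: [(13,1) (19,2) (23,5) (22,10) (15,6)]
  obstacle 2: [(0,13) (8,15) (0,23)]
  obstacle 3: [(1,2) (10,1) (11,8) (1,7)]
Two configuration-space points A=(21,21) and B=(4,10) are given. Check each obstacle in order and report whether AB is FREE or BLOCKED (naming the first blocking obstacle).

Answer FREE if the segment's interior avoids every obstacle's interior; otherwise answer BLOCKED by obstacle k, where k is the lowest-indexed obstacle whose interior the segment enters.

Obstacle 1 [(13,1) (19,2) (23,5) (22,10) (15,6)]:
  edge (13,1)–(19,2): clear
  edge (19,2)–(23,5): clear
  edge (23,5)–(22,10): clear
  edge (22,10)–(15,6): clear
  edge (15,6)–(13,1): clear
  midpoint (25/2,31/2) outside
  → clear
Obstacle 2 [(0,13) (8,15) (0,23)]:
  edge (0,13)–(8,15): clear
  edge (8,15)–(0,23): clear
  edge (0,23)–(0,13): clear
  midpoint (25/2,31/2) outside
  → clear
Obstacle 3 [(1,2) (10,1) (11,8) (1,7)]:
  edge (1,2)–(10,1): clear
  edge (10,1)–(11,8): clear
  edge (11,8)–(1,7): clear
  edge (1,7)–(1,2): clear
  midpoint (25/2,31/2) outside
  → clear

FREE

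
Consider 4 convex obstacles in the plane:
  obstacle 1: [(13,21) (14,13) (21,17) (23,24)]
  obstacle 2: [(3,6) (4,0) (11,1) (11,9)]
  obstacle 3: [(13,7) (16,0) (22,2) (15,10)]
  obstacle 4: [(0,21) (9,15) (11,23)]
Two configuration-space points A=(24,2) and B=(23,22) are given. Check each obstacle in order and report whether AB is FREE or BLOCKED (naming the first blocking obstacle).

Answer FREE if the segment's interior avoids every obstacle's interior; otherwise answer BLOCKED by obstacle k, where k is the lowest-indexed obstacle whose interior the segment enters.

Obstacle 1 [(13,21) (14,13) (21,17) (23,24)]:
  edge (13,21)–(14,13): clear
  edge (14,13)–(21,17): clear
  edge (21,17)–(23,24): clear
  edge (23,24)–(13,21): clear
  midpoint (47/2,12) outside
  → clear
Obstacle 2 [(3,6) (4,0) (11,1) (11,9)]:
  edge (3,6)–(4,0): clear
  edge (4,0)–(11,1): clear
  edge (11,1)–(11,9): clear
  edge (11,9)–(3,6): clear
  midpoint (47/2,12) outside
  → clear
Obstacle 3 [(13,7) (16,0) (22,2) (15,10)]:
  edge (13,7)–(16,0): clear
  edge (16,0)–(22,2): clear
  edge (22,2)–(15,10): clear
  edge (15,10)–(13,7): clear
  midpoint (47/2,12) outside
  → clear
Obstacle 4 [(0,21) (9,15) (11,23)]:
  edge (0,21)–(9,15): clear
  edge (9,15)–(11,23): clear
  edge (11,23)–(0,21): clear
  midpoint (47/2,12) outside
  → clear

FREE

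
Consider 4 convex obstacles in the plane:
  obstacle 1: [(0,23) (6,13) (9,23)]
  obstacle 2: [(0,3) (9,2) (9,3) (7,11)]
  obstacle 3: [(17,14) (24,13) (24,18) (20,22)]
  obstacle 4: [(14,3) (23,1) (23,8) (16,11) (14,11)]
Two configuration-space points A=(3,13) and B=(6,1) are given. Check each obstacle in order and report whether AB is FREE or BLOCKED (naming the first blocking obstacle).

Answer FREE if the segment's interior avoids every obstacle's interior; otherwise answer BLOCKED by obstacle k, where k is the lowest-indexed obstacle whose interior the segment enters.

Obstacle 1 [(0,23) (6,13) (9,23)]:
  edge (0,23)–(6,13): clear
  edge (6,13)–(9,23): clear
  edge (9,23)–(0,23): clear
  midpoint (9/2,7) outside
  → clear
Obstacle 2 [(0,3) (9,2) (9,3) (7,11)]:
  edge (0,3)–(9,2): crosses AB
  edge (9,2)–(9,3): clear
  edge (9,3)–(7,11): clear
  edge (7,11)–(0,3): crosses AB
  → BLOCKED
Obstacle 3 [(17,14) (24,13) (24,18) (20,22)]:
  edge (17,14)–(24,13): clear
  edge (24,13)–(24,18): clear
  edge (24,18)–(20,22): clear
  edge (20,22)–(17,14): clear
  midpoint (9/2,7) outside
  → clear
Obstacle 4 [(14,3) (23,1) (23,8) (16,11) (14,11)]:
  edge (14,3)–(23,1): clear
  edge (23,1)–(23,8): clear
  edge (23,8)–(16,11): clear
  edge (16,11)–(14,11): clear
  edge (14,11)–(14,3): clear
  midpoint (9/2,7) outside
  → clear

BLOCKED by obstacle 2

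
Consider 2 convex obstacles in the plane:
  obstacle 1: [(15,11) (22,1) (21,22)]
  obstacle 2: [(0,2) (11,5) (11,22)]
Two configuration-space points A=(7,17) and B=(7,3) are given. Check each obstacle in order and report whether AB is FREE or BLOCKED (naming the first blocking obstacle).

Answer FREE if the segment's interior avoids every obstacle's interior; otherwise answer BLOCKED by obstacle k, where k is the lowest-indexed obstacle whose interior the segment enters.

Obstacle 1 [(15,11) (22,1) (21,22)]:
  edge (15,11)–(22,1): clear
  edge (22,1)–(21,22): clear
  edge (21,22)–(15,11): clear
  midpoint (7,10) outside
  → clear
Obstacle 2 [(0,2) (11,5) (11,22)]:
  edge (0,2)–(11,5): crosses AB
  edge (11,5)–(11,22): clear
  edge (11,22)–(0,2): crosses AB
  → BLOCKED

BLOCKED by obstacle 2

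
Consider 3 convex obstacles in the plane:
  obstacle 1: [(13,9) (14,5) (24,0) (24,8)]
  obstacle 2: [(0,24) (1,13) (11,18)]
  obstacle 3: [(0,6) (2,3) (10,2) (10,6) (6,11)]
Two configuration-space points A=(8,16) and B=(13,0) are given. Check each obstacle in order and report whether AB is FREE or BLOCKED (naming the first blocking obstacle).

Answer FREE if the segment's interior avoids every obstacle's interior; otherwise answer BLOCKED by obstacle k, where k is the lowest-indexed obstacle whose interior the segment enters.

FREE

Obstacle 1 [(13,9) (14,5) (24,0) (24,8)]:
  edge (13,9)–(14,5): clear
  edge (14,5)–(24,0): clear
  edge (24,0)–(24,8): clear
  edge (24,8)–(13,9): clear
  midpoint (21/2,8) outside
  → clear
Obstacle 2 [(0,24) (1,13) (11,18)]:
  edge (0,24)–(1,13): clear
  edge (1,13)–(11,18): clear
  edge (11,18)–(0,24): clear
  midpoint (21/2,8) outside
  → clear
Obstacle 3 [(0,6) (2,3) (10,2) (10,6) (6,11)]:
  edge (0,6)–(2,3): clear
  edge (2,3)–(10,2): clear
  edge (10,2)–(10,6): clear
  edge (10,6)–(6,11): clear
  edge (6,11)–(0,6): clear
  midpoint (21/2,8) outside
  → clear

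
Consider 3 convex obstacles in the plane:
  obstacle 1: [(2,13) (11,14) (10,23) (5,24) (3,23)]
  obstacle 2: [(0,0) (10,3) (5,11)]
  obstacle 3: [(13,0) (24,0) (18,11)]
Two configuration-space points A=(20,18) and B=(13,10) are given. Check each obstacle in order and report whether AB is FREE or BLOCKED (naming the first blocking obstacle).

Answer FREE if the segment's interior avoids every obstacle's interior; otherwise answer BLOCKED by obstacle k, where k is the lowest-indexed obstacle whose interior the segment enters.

FREE

Obstacle 1 [(2,13) (11,14) (10,23) (5,24) (3,23)]:
  edge (2,13)–(11,14): clear
  edge (11,14)–(10,23): clear
  edge (10,23)–(5,24): clear
  edge (5,24)–(3,23): clear
  edge (3,23)–(2,13): clear
  midpoint (33/2,14) outside
  → clear
Obstacle 2 [(0,0) (10,3) (5,11)]:
  edge (0,0)–(10,3): clear
  edge (10,3)–(5,11): clear
  edge (5,11)–(0,0): clear
  midpoint (33/2,14) outside
  → clear
Obstacle 3 [(13,0) (24,0) (18,11)]:
  edge (13,0)–(24,0): clear
  edge (24,0)–(18,11): clear
  edge (18,11)–(13,0): clear
  midpoint (33/2,14) outside
  → clear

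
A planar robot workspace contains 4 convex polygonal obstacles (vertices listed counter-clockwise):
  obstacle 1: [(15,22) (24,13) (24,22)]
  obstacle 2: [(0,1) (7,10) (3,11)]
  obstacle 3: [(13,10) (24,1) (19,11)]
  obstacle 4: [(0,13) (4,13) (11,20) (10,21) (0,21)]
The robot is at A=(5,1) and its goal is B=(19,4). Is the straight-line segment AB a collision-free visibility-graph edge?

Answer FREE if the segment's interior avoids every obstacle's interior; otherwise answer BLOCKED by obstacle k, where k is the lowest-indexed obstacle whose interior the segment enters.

FREE

Obstacle 1 [(15,22) (24,13) (24,22)]:
  edge (15,22)–(24,13): clear
  edge (24,13)–(24,22): clear
  edge (24,22)–(15,22): clear
  midpoint (12,5/2) outside
  → clear
Obstacle 2 [(0,1) (7,10) (3,11)]:
  edge (0,1)–(7,10): clear
  edge (7,10)–(3,11): clear
  edge (3,11)–(0,1): clear
  midpoint (12,5/2) outside
  → clear
Obstacle 3 [(13,10) (24,1) (19,11)]:
  edge (13,10)–(24,1): clear
  edge (24,1)–(19,11): clear
  edge (19,11)–(13,10): clear
  midpoint (12,5/2) outside
  → clear
Obstacle 4 [(0,13) (4,13) (11,20) (10,21) (0,21)]:
  edge (0,13)–(4,13): clear
  edge (4,13)–(11,20): clear
  edge (11,20)–(10,21): clear
  edge (10,21)–(0,21): clear
  edge (0,21)–(0,13): clear
  midpoint (12,5/2) outside
  → clear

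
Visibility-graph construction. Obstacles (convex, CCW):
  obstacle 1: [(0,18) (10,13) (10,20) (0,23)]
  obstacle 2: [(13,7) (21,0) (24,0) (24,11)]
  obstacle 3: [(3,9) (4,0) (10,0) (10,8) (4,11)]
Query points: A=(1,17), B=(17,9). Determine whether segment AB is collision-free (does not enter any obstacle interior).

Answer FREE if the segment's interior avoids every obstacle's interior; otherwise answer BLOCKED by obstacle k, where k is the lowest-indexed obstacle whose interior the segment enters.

FREE

Obstacle 1 [(0,18) (10,13) (10,20) (0,23)]:
  edge (0,18)–(10,13): clear
  edge (10,13)–(10,20): clear
  edge (10,20)–(0,23): clear
  edge (0,23)–(0,18): clear
  midpoint (9,13) outside
  → clear
Obstacle 2 [(13,7) (21,0) (24,0) (24,11)]:
  edge (13,7)–(21,0): clear
  edge (21,0)–(24,0): clear
  edge (24,0)–(24,11): clear
  edge (24,11)–(13,7): clear
  midpoint (9,13) outside
  → clear
Obstacle 3 [(3,9) (4,0) (10,0) (10,8) (4,11)]:
  edge (3,9)–(4,0): clear
  edge (4,0)–(10,0): clear
  edge (10,0)–(10,8): clear
  edge (10,8)–(4,11): clear
  edge (4,11)–(3,9): clear
  midpoint (9,13) outside
  → clear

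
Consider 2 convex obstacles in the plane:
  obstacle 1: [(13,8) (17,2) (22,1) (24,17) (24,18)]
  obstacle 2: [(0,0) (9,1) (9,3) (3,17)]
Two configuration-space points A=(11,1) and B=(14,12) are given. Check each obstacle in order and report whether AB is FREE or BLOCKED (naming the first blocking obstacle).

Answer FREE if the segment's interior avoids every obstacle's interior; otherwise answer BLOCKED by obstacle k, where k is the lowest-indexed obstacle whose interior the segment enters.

Obstacle 1 [(13,8) (17,2) (22,1) (24,17) (24,18)]:
  edge (13,8)–(17,2): clear
  edge (17,2)–(22,1): clear
  edge (22,1)–(24,17): clear
  edge (24,17)–(24,18): clear
  edge (24,18)–(13,8): clear
  midpoint (25/2,13/2) outside
  → clear
Obstacle 2 [(0,0) (9,1) (9,3) (3,17)]:
  edge (0,0)–(9,1): clear
  edge (9,1)–(9,3): clear
  edge (9,3)–(3,17): clear
  edge (3,17)–(0,0): clear
  midpoint (25/2,13/2) outside
  → clear

FREE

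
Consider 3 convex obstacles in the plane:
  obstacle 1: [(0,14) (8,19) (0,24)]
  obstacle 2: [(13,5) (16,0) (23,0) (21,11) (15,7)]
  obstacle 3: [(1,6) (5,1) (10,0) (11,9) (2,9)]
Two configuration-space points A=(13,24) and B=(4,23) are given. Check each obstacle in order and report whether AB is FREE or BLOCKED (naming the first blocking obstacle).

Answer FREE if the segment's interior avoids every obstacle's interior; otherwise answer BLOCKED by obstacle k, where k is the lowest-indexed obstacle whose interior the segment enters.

Obstacle 1 [(0,14) (8,19) (0,24)]:
  edge (0,14)–(8,19): clear
  edge (8,19)–(0,24): clear
  edge (0,24)–(0,14): clear
  midpoint (17/2,47/2) outside
  → clear
Obstacle 2 [(13,5) (16,0) (23,0) (21,11) (15,7)]:
  edge (13,5)–(16,0): clear
  edge (16,0)–(23,0): clear
  edge (23,0)–(21,11): clear
  edge (21,11)–(15,7): clear
  edge (15,7)–(13,5): clear
  midpoint (17/2,47/2) outside
  → clear
Obstacle 3 [(1,6) (5,1) (10,0) (11,9) (2,9)]:
  edge (1,6)–(5,1): clear
  edge (5,1)–(10,0): clear
  edge (10,0)–(11,9): clear
  edge (11,9)–(2,9): clear
  edge (2,9)–(1,6): clear
  midpoint (17/2,47/2) outside
  → clear

FREE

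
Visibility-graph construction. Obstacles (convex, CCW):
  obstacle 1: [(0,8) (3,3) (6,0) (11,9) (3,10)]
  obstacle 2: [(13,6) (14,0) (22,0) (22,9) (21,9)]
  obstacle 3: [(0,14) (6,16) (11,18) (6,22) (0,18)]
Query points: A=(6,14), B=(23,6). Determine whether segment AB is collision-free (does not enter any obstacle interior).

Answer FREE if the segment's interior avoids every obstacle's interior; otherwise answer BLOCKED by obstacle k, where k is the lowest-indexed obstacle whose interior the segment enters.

BLOCKED by obstacle 2

Obstacle 1 [(0,8) (3,3) (6,0) (11,9) (3,10)]:
  edge (0,8)–(3,3): clear
  edge (3,3)–(6,0): clear
  edge (6,0)–(11,9): clear
  edge (11,9)–(3,10): clear
  edge (3,10)–(0,8): clear
  midpoint (29/2,10) outside
  → clear
Obstacle 2 [(13,6) (14,0) (22,0) (22,9) (21,9)]:
  edge (13,6)–(14,0): clear
  edge (14,0)–(22,0): clear
  edge (22,0)–(22,9): crosses AB
  edge (22,9)–(21,9): clear
  edge (21,9)–(13,6): crosses AB
  → BLOCKED
Obstacle 3 [(0,14) (6,16) (11,18) (6,22) (0,18)]:
  edge (0,14)–(6,16): clear
  edge (6,16)–(11,18): clear
  edge (11,18)–(6,22): clear
  edge (6,22)–(0,18): clear
  edge (0,18)–(0,14): clear
  midpoint (29/2,10) outside
  → clear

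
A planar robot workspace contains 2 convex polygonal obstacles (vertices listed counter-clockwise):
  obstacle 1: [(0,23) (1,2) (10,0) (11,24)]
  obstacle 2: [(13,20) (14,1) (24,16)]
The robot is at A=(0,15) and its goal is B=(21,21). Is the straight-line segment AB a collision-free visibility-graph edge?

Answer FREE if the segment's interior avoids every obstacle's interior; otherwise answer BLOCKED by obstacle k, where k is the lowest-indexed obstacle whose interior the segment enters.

BLOCKED by obstacle 1

Obstacle 1 [(0,23) (1,2) (10,0) (11,24)]:
  edge (0,23)–(1,2): crosses AB
  edge (1,2)–(10,0): clear
  edge (10,0)–(11,24): crosses AB
  edge (11,24)–(0,23): clear
  → BLOCKED
Obstacle 2 [(13,20) (14,1) (24,16)]:
  edge (13,20)–(14,1): crosses AB
  edge (14,1)–(24,16): clear
  edge (24,16)–(13,20): crosses AB
  → BLOCKED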